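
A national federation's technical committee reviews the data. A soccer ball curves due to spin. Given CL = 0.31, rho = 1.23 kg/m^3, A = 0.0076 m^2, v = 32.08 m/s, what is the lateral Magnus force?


FM = 0.5 * CL * rho * A * v^2
FM = 0.5 * 0.31 * 1.23 * 0.0076 * 32.08^2
v^2 = 1029.1264
FM = 0.5 * 0.31 * 1.23 * 0.0076 * 1029.1264 = 1.4911 N

1.4911 N


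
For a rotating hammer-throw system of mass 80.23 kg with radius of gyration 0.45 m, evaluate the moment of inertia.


I = m * k^2
I = 80.23 * 0.45^2
I = 80.23 * 0.2025 = 16.2466 kg*m^2

16.2466 kg*m^2


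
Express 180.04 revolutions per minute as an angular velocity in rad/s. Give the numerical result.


omega = RPM * 2 * pi / 60
omega = 180.04 * 2 * 3.14159 / 60
omega = 1131.2247 / 60 = 18.8537 rad/s

18.8537 rad/s


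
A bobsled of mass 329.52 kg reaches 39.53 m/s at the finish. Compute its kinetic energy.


KE = 0.5 * m * v^2
KE = 0.5 * 329.52 * 39.53^2
KE = 0.5 * 329.52 * 1562.6209 = 257457.4195 J

257457.4195 J


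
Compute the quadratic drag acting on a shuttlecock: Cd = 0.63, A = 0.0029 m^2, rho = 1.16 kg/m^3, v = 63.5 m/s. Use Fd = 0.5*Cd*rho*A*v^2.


Fd = 0.5 * Cd * rho * A * v^2
Fd = 0.5 * 0.63 * 1.16 * 0.0029 * 63.5^2
v^2 = 4032.25
Fd = 0.5 * 0.63 * 1.16 * 0.0029 * 4032.25 = 4.2728 N

4.2728 N


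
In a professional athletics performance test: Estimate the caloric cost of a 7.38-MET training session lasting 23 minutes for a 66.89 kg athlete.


kcal = MET * mass * time_hr
Convert time: 23 min = 0.3833 hr
kcal = 7.38 * 66.89 * 0.3833
kcal = 189.2318 kcal

189.2318 kcal


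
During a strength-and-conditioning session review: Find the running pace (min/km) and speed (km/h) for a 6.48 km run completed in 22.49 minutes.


Pace = time / distance = 22.49 min / 6.48 km = 3.4707 min/km
Speed = distance / time_in_hours = 6.48 / 0.3748 hr
Speed = 17.2877 km/h

3.4707 min/km, 17.2877 km/h


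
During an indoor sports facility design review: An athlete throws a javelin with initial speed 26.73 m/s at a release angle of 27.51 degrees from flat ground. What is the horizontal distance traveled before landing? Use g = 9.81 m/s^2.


R = v^2 * sin(2*theta) / g
Convert angle to radians: theta = 27.51 deg = 0.4801 rad
sin(2*theta) = sin(0.9603) = 0.8194
R = 26.73^2 * 0.8194 / 9.81
R = 714.4929 * 0.8194 / 9.81 = 59.676 m

59.676 m


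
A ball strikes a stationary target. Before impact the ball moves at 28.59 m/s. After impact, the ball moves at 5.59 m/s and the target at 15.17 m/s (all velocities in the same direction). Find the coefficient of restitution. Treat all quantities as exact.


e = (v2_after - v1_after) / (v1_before - v2_before)
Numerator = 15.17 - 5.59 = 9.58
Denominator = 28.59 - 0 = 28.59
e = 9.58 / 28.59 = 0.3351

0.3351


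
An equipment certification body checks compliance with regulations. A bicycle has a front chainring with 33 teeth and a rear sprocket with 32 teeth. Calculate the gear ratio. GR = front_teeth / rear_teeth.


GR = front_teeth / rear_teeth
GR = 33 / 32
GR = 1.0312

1.0312


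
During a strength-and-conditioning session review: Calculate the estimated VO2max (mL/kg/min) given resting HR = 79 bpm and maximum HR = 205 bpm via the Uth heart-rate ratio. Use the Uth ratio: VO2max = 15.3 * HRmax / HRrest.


VO2max = 15.3 * HRmax / HRrest
VO2max = 15.3 * 205 / 79
VO2max = 3136.5 / 79 = 39.7025 mL/kg/min

39.7025 mL/kg/min


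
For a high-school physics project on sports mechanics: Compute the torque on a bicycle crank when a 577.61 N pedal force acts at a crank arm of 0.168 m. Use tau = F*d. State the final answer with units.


tau = F * d
tau = 577.61 * 0.168
tau = 97.0385 N*m

97.0385 N*m


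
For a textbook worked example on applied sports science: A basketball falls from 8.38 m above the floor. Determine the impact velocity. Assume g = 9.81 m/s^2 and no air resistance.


v = sqrt(2 * g * h)
v = sqrt(2 * 9.81 * 8.38)
v = sqrt(164.4156) = 12.8225 m/s

12.8225 m/s


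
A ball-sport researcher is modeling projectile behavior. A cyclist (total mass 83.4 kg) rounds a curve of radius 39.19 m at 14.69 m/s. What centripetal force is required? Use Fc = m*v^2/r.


Fc = m * v^2 / r
v^2 = 14.69^2 = 215.7961
Fc = 83.4 * 215.7961 / 39.19
Fc = 17997.3947 / 39.19 = 459.2344 N

459.2344 N


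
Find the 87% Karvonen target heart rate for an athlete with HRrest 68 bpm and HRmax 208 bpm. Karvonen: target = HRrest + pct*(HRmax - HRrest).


Target = HRrest + pct*(HRmax - HRrest)
Heart rate reserve = HRmax - HRrest = 208 - 68 = 140 bpm
Fraction = 87% = 0.87
Target = 68 + 0.87 * 140
Target = 68 + 121.8 = 189.8 bpm

189.8 bpm


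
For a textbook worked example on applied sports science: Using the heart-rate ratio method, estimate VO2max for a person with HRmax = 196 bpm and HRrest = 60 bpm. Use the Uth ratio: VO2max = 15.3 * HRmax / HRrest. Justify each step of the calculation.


VO2max = 15.3 * HRmax / HRrest
VO2max = 15.3 * 196 / 60
VO2max = 2998.8 / 60 = 49.98 mL/kg/min

49.98 mL/kg/min


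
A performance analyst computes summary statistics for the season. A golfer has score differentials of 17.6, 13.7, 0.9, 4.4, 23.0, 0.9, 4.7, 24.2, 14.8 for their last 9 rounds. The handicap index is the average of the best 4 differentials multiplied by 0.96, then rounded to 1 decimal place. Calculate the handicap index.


All differentials: 17.6, 13.7, 0.9, 4.4, 23.0, 0.9, 4.7, 24.2, 14.8
Sorted: 0.9, 0.9, 4.4, 4.7, 13.7, 14.8, 17.6, 23.0, 24.2
Best 4: 0.9, 0.9, 4.4, 4.7
Average of best = 10.9 / 4 = 2.725
Raw index = 2.725 * 0.96 = 2.616
Handicap index = round(2.616, 1) = 2.6

2.6


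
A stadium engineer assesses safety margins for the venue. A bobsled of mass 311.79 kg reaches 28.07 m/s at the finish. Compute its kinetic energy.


KE = 0.5 * m * v^2
KE = 0.5 * 311.79 * 28.07^2
KE = 0.5 * 311.79 * 787.9249 = 122833.5523 J

122833.5523 J


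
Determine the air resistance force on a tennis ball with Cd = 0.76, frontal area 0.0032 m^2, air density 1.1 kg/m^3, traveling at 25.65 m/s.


Fd = 0.5 * Cd * rho * A * v^2
Fd = 0.5 * 0.76 * 1.1 * 0.0032 * 25.65^2
v^2 = 657.9225
Fd = 0.5 * 0.76 * 1.1 * 0.0032 * 657.9225 = 0.88 N

0.88 N


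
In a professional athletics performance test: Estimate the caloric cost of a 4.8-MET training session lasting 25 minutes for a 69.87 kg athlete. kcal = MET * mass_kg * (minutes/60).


kcal = MET * mass * time_hr
Convert time: 25 min = 0.4167 hr
kcal = 4.8 * 69.87 * 0.4167
kcal = 139.74 kcal

139.74 kcal


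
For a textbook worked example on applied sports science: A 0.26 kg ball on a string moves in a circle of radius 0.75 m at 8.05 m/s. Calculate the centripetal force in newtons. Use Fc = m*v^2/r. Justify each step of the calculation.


Fc = m * v^2 / r
v^2 = 8.05^2 = 64.8025
Fc = 0.26 * 64.8025 / 0.75
Fc = 16.8487 / 0.75 = 22.4649 N

22.4649 N


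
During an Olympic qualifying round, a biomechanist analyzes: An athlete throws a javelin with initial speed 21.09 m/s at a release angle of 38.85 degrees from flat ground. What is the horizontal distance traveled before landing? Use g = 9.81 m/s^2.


R = v^2 * sin(2*theta) / g
Convert angle to radians: theta = 38.85 deg = 0.6781 rad
sin(2*theta) = sin(1.3561) = 0.977
R = 21.09^2 * 0.977 / 9.81
R = 444.7881 * 0.977 / 9.81 = 44.2995 m

44.2995 m


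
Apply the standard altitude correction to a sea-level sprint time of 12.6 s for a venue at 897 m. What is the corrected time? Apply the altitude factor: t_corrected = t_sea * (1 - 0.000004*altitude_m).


Correction factor = 1 - 0.000004 * 897 = 0.996412
t_corrected = t_sea * factor = 12.6 * 0.996412
t_corrected = 12.5548 s

12.5548 s


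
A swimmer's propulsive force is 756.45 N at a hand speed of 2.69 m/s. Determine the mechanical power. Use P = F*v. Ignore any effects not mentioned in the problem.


P = F * v
P = 756.45 * 2.69
P = 2034.8505 W

2034.8505 W


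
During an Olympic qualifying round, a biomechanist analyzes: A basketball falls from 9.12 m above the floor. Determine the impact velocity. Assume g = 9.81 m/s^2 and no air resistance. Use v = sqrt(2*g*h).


v = sqrt(2 * g * h)
v = sqrt(2 * 9.81 * 9.12)
v = sqrt(178.9344) = 13.3766 m/s

13.3766 m/s


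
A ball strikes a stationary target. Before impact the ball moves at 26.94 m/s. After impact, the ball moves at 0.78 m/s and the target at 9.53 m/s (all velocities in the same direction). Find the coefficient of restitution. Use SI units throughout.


e = (v2_after - v1_after) / (v1_before - v2_before)
Numerator = 9.53 - 0.78 = 8.75
Denominator = 26.94 - 0 = 26.94
e = 8.75 / 26.94 = 0.3248

0.3248


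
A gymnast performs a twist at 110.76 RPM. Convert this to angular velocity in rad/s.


omega = RPM * 2 * pi / 60
omega = 110.76 * 2 * 3.14159 / 60
omega = 695.9256 / 60 = 11.5988 rad/s

11.5988 rad/s


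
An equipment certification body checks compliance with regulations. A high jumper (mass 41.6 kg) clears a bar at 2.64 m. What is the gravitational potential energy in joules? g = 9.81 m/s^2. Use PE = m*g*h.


PE = m * g * h
PE = 41.6 * 9.81 * 2.64
PE = 408.096 * 2.64 = 1077.3734 J

1077.3734 J


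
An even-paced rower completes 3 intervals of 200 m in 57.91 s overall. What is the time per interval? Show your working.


Split time = total_time / n_laps = 57.91 / 3
Split time = 19.3033 s per lap

19.3033 s


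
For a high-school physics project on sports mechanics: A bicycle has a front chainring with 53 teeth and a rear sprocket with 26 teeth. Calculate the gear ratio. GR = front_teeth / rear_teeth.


GR = front_teeth / rear_teeth
GR = 53 / 26
GR = 2.0385

2.0385


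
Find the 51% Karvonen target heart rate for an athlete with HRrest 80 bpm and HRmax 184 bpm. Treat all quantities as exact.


Target = HRrest + pct*(HRmax - HRrest)
Heart rate reserve = HRmax - HRrest = 184 - 80 = 104 bpm
Fraction = 51% = 0.51
Target = 80 + 0.51 * 104
Target = 80 + 53.04 = 133.04 bpm

133.04 bpm


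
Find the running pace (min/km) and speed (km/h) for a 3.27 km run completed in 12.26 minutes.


Pace = time / distance = 12.26 min / 3.27 km = 3.7492 min/km
Speed = distance / time_in_hours = 3.27 / 0.2043 hr
Speed = 16.0033 km/h

3.7492 min/km, 16.0033 km/h


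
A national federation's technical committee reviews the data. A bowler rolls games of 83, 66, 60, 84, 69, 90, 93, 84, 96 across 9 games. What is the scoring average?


Average = sum / n
Sum = 725
Average = 725 / 9 = 80.5556

80.5556


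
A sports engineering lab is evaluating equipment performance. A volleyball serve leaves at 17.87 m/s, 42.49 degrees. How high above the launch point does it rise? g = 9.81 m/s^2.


H = (v*sin(theta))^2 / (2*g)
vy = v*sin(theta) = 17.87 * sin(42.49 deg) = 12.0705 m/s
H = vy^2 / (2*g) = 145.6969 / (2*9.81)
H = 145.6969 / 19.62 = 7.4259 m

7.4259 m


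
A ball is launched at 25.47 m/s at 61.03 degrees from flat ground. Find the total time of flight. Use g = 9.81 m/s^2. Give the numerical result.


T = 2*v*sin(theta)/g
sin(theta) = sin(61.03 deg) = 0.8749
T = 2*25.47*0.8749 / 9.81
T = 44.5661 / 9.81 = 4.5429 s

4.5429 s


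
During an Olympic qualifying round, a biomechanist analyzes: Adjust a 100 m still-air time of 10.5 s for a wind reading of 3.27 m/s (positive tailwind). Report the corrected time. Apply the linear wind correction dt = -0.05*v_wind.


dt = -0.05 * v_wind = -0.05 * 3.27 = -0.1635 s
t_corrected = t_still + dt = 10.5 + (-0.1635)
t_corrected = 10.3365 s

10.3365 s


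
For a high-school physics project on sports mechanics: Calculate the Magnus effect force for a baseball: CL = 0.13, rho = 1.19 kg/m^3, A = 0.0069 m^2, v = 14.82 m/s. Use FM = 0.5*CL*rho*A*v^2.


FM = 0.5 * CL * rho * A * v^2
FM = 0.5 * 0.13 * 1.19 * 0.0069 * 14.82^2
v^2 = 219.6324
FM = 0.5 * 0.13 * 1.19 * 0.0069 * 219.6324 = 0.1172 N

0.1172 N


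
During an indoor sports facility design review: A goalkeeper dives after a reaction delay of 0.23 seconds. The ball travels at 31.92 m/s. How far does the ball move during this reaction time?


d = v * t
d = 31.92 * 0.23
d = 7.3416 m

7.3416 m


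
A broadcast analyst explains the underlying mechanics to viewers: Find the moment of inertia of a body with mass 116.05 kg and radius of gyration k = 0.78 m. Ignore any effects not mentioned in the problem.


I = m * k^2
I = 116.05 * 0.78^2
I = 116.05 * 0.6084 = 70.6048 kg*m^2

70.6048 kg*m^2


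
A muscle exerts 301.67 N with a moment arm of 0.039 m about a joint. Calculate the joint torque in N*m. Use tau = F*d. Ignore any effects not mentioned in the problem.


tau = F * d
tau = 301.67 * 0.039
tau = 11.7651 N*m

11.7651 N*m


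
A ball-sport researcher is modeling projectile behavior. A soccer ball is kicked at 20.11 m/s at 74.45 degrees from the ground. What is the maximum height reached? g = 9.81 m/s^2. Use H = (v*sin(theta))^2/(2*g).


H = (v*sin(theta))^2 / (2*g)
vy = v*sin(theta) = 20.11 * sin(74.45 deg) = 19.3739 m/s
H = vy^2 / (2*g) = 375.3484 / (2*9.81)
H = 375.3484 / 19.62 = 19.1309 m

19.1309 m


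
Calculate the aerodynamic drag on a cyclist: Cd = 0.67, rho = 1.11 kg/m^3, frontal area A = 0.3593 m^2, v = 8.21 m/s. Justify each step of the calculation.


Fd = 0.5 * Cd * rho * A * v^2
Fd = 0.5 * 0.67 * 1.11 * 0.3593 * 8.21^2
v^2 = 67.4041
Fd = 0.5 * 0.67 * 1.11 * 0.3593 * 67.4041 = 9.0056 N

9.0056 N


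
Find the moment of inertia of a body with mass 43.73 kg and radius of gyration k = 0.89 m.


I = m * k^2
I = 43.73 * 0.89^2
I = 43.73 * 0.7921 = 34.6385 kg*m^2

34.6385 kg*m^2


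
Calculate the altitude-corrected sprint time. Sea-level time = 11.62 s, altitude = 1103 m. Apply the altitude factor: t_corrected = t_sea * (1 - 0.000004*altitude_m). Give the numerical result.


Correction factor = 1 - 0.000004 * 1103 = 0.995588
t_corrected = t_sea * factor = 11.62 * 0.995588
t_corrected = 11.5687 s

11.5687 s


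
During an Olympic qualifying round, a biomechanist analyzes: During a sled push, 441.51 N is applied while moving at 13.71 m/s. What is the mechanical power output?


P = F * v
P = 441.51 * 13.71
P = 6053.1021 W

6053.1021 W


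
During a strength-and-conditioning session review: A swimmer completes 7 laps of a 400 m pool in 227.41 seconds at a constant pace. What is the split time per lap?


Split time = total_time / n_laps = 227.41 / 7
Split time = 32.4871 s per lap

32.4871 s


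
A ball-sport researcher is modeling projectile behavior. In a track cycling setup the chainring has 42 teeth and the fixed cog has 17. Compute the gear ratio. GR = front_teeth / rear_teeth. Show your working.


GR = front_teeth / rear_teeth
GR = 42 / 17
GR = 2.4706

2.4706


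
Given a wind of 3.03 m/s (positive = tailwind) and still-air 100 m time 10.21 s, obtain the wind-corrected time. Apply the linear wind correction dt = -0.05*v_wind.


dt = -0.05 * v_wind = -0.05 * 3.03 = -0.1515 s
t_corrected = t_still + dt = 10.21 + (-0.1515)
t_corrected = 10.0585 s

10.0585 s


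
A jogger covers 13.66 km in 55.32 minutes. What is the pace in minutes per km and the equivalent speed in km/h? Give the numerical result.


Pace = time / distance = 55.32 min / 13.66 km = 4.0498 min/km
Speed = distance / time_in_hours = 13.66 / 0.922 hr
Speed = 14.8156 km/h

4.0498 min/km, 14.8156 km/h


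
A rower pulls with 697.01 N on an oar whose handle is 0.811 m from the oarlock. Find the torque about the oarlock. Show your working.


tau = F * d
tau = 697.01 * 0.811
tau = 565.2751 N*m

565.2751 N*m


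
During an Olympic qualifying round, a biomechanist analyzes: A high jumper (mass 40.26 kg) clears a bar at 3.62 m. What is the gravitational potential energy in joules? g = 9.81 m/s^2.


PE = m * g * h
PE = 40.26 * 9.81 * 3.62
PE = 394.9506 * 3.62 = 1429.7212 J

1429.7212 J


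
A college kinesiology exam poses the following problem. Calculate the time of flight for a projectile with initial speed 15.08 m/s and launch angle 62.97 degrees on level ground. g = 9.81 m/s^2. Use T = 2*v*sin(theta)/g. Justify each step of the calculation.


T = 2*v*sin(theta)/g
sin(theta) = sin(62.97 deg) = 0.8908
T = 2*15.08*0.8908 / 9.81
T = 26.8656 / 9.81 = 2.7386 s

2.7386 s


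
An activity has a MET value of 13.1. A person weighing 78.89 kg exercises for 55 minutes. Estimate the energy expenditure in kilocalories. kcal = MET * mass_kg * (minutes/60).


kcal = MET * mass * time_hr
Convert time: 55 min = 0.9167 hr
kcal = 13.1 * 78.89 * 0.9167
kcal = 947.3374 kcal

947.3374 kcal


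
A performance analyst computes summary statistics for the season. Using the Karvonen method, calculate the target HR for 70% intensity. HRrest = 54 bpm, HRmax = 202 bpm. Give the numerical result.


Target = HRrest + pct*(HRmax - HRrest)
Heart rate reserve = HRmax - HRrest = 202 - 54 = 148 bpm
Fraction = 70% = 0.7
Target = 54 + 0.7 * 148
Target = 54 + 103.6 = 157.6 bpm

157.6 bpm


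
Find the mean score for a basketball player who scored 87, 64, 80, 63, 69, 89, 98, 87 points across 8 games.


Average = sum / n
Sum = 637
Average = 637 / 8 = 79.625

79.625


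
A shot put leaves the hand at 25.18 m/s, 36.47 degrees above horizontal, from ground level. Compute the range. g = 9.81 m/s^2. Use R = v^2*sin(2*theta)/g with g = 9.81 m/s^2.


R = v^2 * sin(2*theta) / g
Convert angle to radians: theta = 36.47 deg = 0.6365 rad
sin(2*theta) = sin(1.273) = 0.956
R = 25.18^2 * 0.956 / 9.81
R = 634.0324 * 0.956 / 9.81 = 61.7873 m

61.7873 m


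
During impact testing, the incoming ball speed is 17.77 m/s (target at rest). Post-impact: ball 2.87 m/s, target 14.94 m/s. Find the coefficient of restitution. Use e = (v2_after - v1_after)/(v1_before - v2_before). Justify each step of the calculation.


e = (v2_after - v1_after) / (v1_before - v2_before)
Numerator = 14.94 - 2.87 = 12.07
Denominator = 17.77 - 0 = 17.77
e = 12.07 / 17.77 = 0.6792

0.6792


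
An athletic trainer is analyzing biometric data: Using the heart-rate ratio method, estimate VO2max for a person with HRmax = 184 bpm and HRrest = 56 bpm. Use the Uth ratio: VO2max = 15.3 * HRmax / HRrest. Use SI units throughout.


VO2max = 15.3 * HRmax / HRrest
VO2max = 15.3 * 184 / 56
VO2max = 2815.2 / 56 = 50.2714 mL/kg/min

50.2714 mL/kg/min


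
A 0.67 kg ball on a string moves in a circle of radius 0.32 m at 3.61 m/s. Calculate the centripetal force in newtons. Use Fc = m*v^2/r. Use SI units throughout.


Fc = m * v^2 / r
v^2 = 3.61^2 = 13.0321
Fc = 0.67 * 13.0321 / 0.32
Fc = 8.7315 / 0.32 = 27.286 N

27.286 N


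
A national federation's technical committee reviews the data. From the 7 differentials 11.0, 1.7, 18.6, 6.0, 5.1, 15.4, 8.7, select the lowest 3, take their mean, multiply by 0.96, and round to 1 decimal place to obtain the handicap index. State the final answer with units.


All differentials: 11.0, 1.7, 18.6, 6.0, 5.1, 15.4, 8.7
Sorted: 1.7, 5.1, 6.0, 8.7, 11.0, 15.4, 18.6
Best 3: 1.7, 5.1, 6.0
Average of best = 12.8 / 3 = 4.2667
Raw index = 4.2667 * 0.96 = 4.096
Handicap index = round(4.096, 1) = 4.1

4.1


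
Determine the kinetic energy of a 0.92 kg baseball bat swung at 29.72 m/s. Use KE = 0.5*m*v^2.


KE = 0.5 * m * v^2
KE = 0.5 * 0.92 * 29.72^2
KE = 0.5 * 0.92 * 883.2784 = 406.3081 J

406.3081 J


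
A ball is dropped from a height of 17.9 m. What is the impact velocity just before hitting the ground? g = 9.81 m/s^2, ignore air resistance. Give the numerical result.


v = sqrt(2 * g * h)
v = sqrt(2 * 9.81 * 17.9)
v = sqrt(351.198) = 18.7403 m/s

18.7403 m/s


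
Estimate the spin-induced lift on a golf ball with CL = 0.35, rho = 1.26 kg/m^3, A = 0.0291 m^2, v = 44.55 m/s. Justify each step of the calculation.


FM = 0.5 * CL * rho * A * v^2
FM = 0.5 * 0.35 * 1.26 * 0.0291 * 44.55^2
v^2 = 1984.7025
FM = 0.5 * 0.35 * 1.26 * 0.0291 * 1984.7025 = 12.7349 N

12.7349 N


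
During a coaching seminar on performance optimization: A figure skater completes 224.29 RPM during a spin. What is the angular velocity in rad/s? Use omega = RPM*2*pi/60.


omega = RPM * 2 * pi / 60
omega = 224.29 * 2 * 3.14159 / 60
omega = 1409.2556 / 60 = 23.4876 rad/s

23.4876 rad/s


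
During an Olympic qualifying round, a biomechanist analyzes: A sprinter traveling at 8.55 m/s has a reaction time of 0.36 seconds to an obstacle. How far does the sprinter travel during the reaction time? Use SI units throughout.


d = v * t
d = 8.55 * 0.36
d = 3.078 m

3.078 m


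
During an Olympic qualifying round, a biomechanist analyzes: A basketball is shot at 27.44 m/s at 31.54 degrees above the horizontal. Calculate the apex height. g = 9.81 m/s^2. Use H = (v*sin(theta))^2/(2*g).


H = (v*sin(theta))^2 / (2*g)
vy = v*sin(theta) = 27.44 * sin(31.54 deg) = 14.3537 m/s
H = vy^2 / (2*g) = 206.0284 / (2*9.81)
H = 206.0284 / 19.62 = 10.5009 m

10.5009 m


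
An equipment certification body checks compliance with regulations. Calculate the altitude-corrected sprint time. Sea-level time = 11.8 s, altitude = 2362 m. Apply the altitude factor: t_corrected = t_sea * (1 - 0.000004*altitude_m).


Correction factor = 1 - 0.000004 * 2362 = 0.990552
t_corrected = t_sea * factor = 11.8 * 0.990552
t_corrected = 11.6885 s

11.6885 s


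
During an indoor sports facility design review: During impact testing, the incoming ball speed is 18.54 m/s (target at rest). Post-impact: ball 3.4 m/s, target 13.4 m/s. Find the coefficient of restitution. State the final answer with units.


e = (v2_after - v1_after) / (v1_before - v2_before)
Numerator = 13.4 - 3.4 = 10
Denominator = 18.54 - 0 = 18.54
e = 10 / 18.54 = 0.5394

0.5394


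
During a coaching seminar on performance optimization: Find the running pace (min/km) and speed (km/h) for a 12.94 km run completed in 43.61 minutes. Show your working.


Pace = time / distance = 43.61 min / 12.94 km = 3.3702 min/km
Speed = distance / time_in_hours = 12.94 / 0.7268 hr
Speed = 17.8033 km/h

3.3702 min/km, 17.8033 km/h


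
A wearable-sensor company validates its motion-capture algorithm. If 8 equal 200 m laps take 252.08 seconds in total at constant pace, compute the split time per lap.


Split time = total_time / n_laps = 252.08 / 8
Split time = 31.51 s per lap

31.51 s


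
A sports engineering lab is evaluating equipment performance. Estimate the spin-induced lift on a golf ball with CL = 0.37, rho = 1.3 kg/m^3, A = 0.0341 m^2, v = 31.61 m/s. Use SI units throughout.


FM = 0.5 * CL * rho * A * v^2
FM = 0.5 * 0.37 * 1.3 * 0.0341 * 31.61^2
v^2 = 999.1921
FM = 0.5 * 0.37 * 1.3 * 0.0341 * 999.1921 = 8.1944 N

8.1944 N


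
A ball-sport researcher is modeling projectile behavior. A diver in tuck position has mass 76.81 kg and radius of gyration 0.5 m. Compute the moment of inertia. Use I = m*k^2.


I = m * k^2
I = 76.81 * 0.5^2
I = 76.81 * 0.25 = 19.2025 kg*m^2

19.2025 kg*m^2


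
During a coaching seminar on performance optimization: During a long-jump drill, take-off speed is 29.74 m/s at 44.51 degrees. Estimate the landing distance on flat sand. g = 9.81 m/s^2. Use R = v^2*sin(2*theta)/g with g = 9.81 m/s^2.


R = v^2 * sin(2*theta) / g
Convert angle to radians: theta = 44.51 deg = 0.7768 rad
sin(2*theta) = sin(1.5537) = 0.9999
R = 29.74^2 * 0.9999 / 9.81
R = 884.4676 * 0.9999 / 9.81 = 90.1466 m

90.1466 m


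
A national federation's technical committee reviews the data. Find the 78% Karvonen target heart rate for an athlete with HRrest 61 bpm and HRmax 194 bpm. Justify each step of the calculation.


Target = HRrest + pct*(HRmax - HRrest)
Heart rate reserve = HRmax - HRrest = 194 - 61 = 133 bpm
Fraction = 78% = 0.78
Target = 61 + 0.78 * 133
Target = 61 + 103.74 = 164.74 bpm

164.74 bpm


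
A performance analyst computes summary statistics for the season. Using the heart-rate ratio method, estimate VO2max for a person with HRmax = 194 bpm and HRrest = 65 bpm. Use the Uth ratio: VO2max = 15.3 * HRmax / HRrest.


VO2max = 15.3 * HRmax / HRrest
VO2max = 15.3 * 194 / 65
VO2max = 2968.2 / 65 = 45.6646 mL/kg/min

45.6646 mL/kg/min


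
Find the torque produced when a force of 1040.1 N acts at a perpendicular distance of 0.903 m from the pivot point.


tau = F * d
tau = 1040.1 * 0.903
tau = 939.2103 N*m

939.2103 N*m


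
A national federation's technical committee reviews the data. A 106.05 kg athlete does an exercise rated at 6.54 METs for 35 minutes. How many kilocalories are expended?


kcal = MET * mass * time_hr
Convert time: 35 min = 0.5833 hr
kcal = 6.54 * 106.05 * 0.5833
kcal = 404.5808 kcal

404.5808 kcal


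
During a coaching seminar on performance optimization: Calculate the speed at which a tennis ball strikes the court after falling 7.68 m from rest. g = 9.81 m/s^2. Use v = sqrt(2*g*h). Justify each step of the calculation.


v = sqrt(2 * g * h)
v = sqrt(2 * 9.81 * 7.68)
v = sqrt(150.6816) = 12.2752 m/s

12.2752 m/s


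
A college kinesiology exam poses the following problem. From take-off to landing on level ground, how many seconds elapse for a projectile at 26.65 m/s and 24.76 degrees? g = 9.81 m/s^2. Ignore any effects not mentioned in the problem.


T = 2*v*sin(theta)/g
sin(theta) = sin(24.76 deg) = 0.4188
T = 2*26.65*0.4188 / 9.81
T = 22.323 / 9.81 = 2.2755 s

2.2755 s


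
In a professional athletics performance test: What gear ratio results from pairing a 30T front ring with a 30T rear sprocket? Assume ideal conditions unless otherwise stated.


GR = front_teeth / rear_teeth
GR = 30 / 30
GR = 1

1


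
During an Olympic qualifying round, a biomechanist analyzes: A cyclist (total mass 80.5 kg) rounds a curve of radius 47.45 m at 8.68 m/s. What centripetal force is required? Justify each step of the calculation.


Fc = m * v^2 / r
v^2 = 8.68^2 = 75.3424
Fc = 80.5 * 75.3424 / 47.45
Fc = 6065.0632 / 47.45 = 127.8201 N

127.8201 N


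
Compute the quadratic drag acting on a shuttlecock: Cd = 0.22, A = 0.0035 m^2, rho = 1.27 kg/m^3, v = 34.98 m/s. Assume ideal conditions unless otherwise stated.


Fd = 0.5 * Cd * rho * A * v^2
Fd = 0.5 * 0.22 * 1.27 * 0.0035 * 34.98^2
v^2 = 1223.6004
Fd = 0.5 * 0.22 * 1.27 * 0.0035 * 1223.6004 = 0.5983 N

0.5983 N


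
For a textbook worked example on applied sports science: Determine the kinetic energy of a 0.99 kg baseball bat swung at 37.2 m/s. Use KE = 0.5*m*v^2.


KE = 0.5 * m * v^2
KE = 0.5 * 0.99 * 37.2^2
KE = 0.5 * 0.99 * 1383.84 = 685.0008 J

685.0008 J


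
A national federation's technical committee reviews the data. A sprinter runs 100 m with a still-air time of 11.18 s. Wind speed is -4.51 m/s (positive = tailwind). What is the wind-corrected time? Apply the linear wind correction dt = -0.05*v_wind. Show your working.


dt = -0.05 * v_wind = -0.05 * -4.51 = 0.2255 s
t_corrected = t_still + dt = 11.18 + (0.2255)
t_corrected = 11.4055 s

11.4055 s


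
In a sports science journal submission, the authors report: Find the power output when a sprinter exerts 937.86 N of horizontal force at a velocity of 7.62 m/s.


P = F * v
P = 937.86 * 7.62
P = 7146.4932 W

7146.4932 W


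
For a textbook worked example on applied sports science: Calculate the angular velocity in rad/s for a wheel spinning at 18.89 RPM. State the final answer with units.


omega = RPM * 2 * pi / 60
omega = 18.89 * 2 * 3.14159 / 60
omega = 118.6894 / 60 = 1.9782 rad/s

1.9782 rad/s


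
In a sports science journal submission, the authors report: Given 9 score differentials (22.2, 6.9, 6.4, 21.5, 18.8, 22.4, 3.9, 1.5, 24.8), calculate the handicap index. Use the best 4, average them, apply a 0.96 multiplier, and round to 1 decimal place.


All differentials: 22.2, 6.9, 6.4, 21.5, 18.8, 22.4, 3.9, 1.5, 24.8
Sorted: 1.5, 3.9, 6.4, 6.9, 18.8, 21.5, 22.2, 22.4, 24.8
Best 4: 1.5, 3.9, 6.4, 6.9
Average of best = 18.7 / 4 = 4.675
Raw index = 4.675 * 0.96 = 4.488
Handicap index = round(4.488, 1) = 4.5

4.5


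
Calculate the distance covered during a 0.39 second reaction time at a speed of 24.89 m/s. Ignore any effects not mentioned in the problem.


d = v * t
d = 24.89 * 0.39
d = 9.7071 m

9.7071 m


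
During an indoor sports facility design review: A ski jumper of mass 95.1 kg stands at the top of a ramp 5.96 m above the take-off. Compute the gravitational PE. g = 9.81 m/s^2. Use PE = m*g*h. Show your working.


PE = m * g * h
PE = 95.1 * 9.81 * 5.96
PE = 932.931 * 5.96 = 5560.2688 J

5560.2688 J


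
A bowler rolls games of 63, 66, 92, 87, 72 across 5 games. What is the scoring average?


Average = sum / n
Sum = 380
Average = 380 / 5 = 76

76


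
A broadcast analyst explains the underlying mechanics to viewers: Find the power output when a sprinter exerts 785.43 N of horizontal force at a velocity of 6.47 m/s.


P = F * v
P = 785.43 * 6.47
P = 5081.7321 W

5081.7321 W


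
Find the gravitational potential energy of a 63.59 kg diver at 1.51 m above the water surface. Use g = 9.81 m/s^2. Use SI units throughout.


PE = m * g * h
PE = 63.59 * 9.81 * 1.51
PE = 623.8179 * 1.51 = 941.965 J

941.965 J


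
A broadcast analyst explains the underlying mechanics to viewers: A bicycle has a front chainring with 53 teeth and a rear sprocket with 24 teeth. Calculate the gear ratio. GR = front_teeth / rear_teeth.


GR = front_teeth / rear_teeth
GR = 53 / 24
GR = 2.2083

2.2083


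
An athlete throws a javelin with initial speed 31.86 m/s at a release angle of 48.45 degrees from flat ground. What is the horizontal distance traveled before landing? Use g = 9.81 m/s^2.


R = v^2 * sin(2*theta) / g
Convert angle to radians: theta = 48.45 deg = 0.8456 rad
sin(2*theta) = sin(1.6912) = 0.9928
R = 31.86^2 * 0.9928 / 9.81
R = 1015.0596 * 0.9928 / 9.81 = 102.7225 m

102.7225 m


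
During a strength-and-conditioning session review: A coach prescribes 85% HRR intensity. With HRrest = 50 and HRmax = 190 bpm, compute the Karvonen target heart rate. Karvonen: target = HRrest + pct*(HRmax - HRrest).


Target = HRrest + pct*(HRmax - HRrest)
Heart rate reserve = HRmax - HRrest = 190 - 50 = 140 bpm
Fraction = 85% = 0.85
Target = 50 + 0.85 * 140
Target = 50 + 119 = 169 bpm

169 bpm


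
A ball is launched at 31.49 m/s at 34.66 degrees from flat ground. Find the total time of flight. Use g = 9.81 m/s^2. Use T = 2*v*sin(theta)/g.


T = 2*v*sin(theta)/g
sin(theta) = sin(34.66 deg) = 0.5687
T = 2*31.49*0.5687 / 9.81
T = 35.8171 / 9.81 = 3.6511 s

3.6511 s


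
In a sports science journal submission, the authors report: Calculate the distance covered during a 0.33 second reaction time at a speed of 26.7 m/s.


d = v * t
d = 26.7 * 0.33
d = 8.811 m

8.811 m


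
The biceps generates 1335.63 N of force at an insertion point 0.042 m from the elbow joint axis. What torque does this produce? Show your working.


tau = F * d
tau = 1335.63 * 0.042
tau = 56.0965 N*m

56.0965 N*m


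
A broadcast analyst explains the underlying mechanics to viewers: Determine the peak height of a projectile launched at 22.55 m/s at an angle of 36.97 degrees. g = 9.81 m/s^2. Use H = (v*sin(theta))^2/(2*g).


H = (v*sin(theta))^2 / (2*g)
vy = v*sin(theta) = 22.55 * sin(36.97 deg) = 13.5615 m/s
H = vy^2 / (2*g) = 183.9142 / (2*9.81)
H = 183.9142 / 19.62 = 9.3738 m

9.3738 m


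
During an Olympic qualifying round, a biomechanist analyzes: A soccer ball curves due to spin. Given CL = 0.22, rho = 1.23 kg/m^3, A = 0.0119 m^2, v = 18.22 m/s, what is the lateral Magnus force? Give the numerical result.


FM = 0.5 * CL * rho * A * v^2
FM = 0.5 * 0.22 * 1.23 * 0.0119 * 18.22^2
v^2 = 331.9684
FM = 0.5 * 0.22 * 1.23 * 0.0119 * 331.9684 = 0.5345 N

0.5345 N


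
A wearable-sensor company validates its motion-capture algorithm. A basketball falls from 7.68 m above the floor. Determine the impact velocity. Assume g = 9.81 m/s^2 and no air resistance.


v = sqrt(2 * g * h)
v = sqrt(2 * 9.81 * 7.68)
v = sqrt(150.6816) = 12.2752 m/s

12.2752 m/s


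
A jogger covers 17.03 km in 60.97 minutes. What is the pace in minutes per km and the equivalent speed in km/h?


Pace = time / distance = 60.97 min / 17.03 km = 3.5802 min/km
Speed = distance / time_in_hours = 17.03 / 1.0162 hr
Speed = 16.7591 km/h

3.5802 min/km, 16.7591 km/h


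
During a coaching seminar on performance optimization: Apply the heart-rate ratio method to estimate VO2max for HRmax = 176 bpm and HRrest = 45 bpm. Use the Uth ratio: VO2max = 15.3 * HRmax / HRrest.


VO2max = 15.3 * HRmax / HRrest
VO2max = 15.3 * 176 / 45
VO2max = 2692.8 / 45 = 59.84 mL/kg/min

59.84 mL/kg/min


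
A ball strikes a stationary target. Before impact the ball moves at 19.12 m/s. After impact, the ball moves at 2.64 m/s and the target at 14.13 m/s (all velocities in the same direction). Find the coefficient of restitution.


e = (v2_after - v1_after) / (v1_before - v2_before)
Numerator = 14.13 - 2.64 = 11.49
Denominator = 19.12 - 0 = 19.12
e = 11.49 / 19.12 = 0.6009

0.6009


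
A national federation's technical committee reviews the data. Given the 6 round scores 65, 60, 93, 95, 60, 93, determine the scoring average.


Average = sum / n
Sum = 466
Average = 466 / 6 = 77.6667

77.6667


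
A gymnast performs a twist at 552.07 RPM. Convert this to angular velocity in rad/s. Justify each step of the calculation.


omega = RPM * 2 * pi / 60
omega = 552.07 * 2 * 3.14159 / 60
omega = 3468.7581 / 60 = 57.8126 rad/s

57.8126 rad/s


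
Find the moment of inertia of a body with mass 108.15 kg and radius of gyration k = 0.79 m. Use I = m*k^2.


I = m * k^2
I = 108.15 * 0.79^2
I = 108.15 * 0.6241 = 67.4964 kg*m^2

67.4964 kg*m^2


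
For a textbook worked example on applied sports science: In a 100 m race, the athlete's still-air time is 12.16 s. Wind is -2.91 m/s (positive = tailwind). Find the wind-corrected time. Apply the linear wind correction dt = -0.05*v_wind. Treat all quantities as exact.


dt = -0.05 * v_wind = -0.05 * -2.91 = 0.1455 s
t_corrected = t_still + dt = 12.16 + (0.1455)
t_corrected = 12.3055 s

12.3055 s


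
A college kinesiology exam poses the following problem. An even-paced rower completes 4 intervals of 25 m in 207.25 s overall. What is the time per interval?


Split time = total_time / n_laps = 207.25 / 4
Split time = 51.8125 s per lap

51.8125 s


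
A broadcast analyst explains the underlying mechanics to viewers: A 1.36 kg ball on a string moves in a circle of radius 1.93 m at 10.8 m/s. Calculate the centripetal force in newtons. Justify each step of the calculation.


Fc = m * v^2 / r
v^2 = 10.8^2 = 116.64
Fc = 1.36 * 116.64 / 1.93
Fc = 158.6304 / 1.93 = 82.1919 N

82.1919 N


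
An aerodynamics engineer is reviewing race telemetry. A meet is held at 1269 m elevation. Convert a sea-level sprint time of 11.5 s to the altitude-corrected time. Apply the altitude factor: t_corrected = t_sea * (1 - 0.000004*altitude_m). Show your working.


Correction factor = 1 - 0.000004 * 1269 = 0.994924
t_corrected = t_sea * factor = 11.5 * 0.994924
t_corrected = 11.4416 s

11.4416 s


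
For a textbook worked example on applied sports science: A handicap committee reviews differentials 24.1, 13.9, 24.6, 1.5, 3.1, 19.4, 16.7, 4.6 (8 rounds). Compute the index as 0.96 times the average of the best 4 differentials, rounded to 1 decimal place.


All differentials: 24.1, 13.9, 24.6, 1.5, 3.1, 19.4, 16.7, 4.6
Sorted: 1.5, 3.1, 4.6, 13.9, 16.7, 19.4, 24.1, 24.6
Best 4: 1.5, 3.1, 4.6, 13.9
Average of best = 23.1 / 4 = 5.775
Raw index = 5.775 * 0.96 = 5.544
Handicap index = round(5.544, 1) = 5.5

5.5


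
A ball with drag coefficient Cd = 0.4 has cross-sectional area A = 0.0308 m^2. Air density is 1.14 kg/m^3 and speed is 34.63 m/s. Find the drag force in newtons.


Fd = 0.5 * Cd * rho * A * v^2
Fd = 0.5 * 0.4 * 1.14 * 0.0308 * 34.63^2
v^2 = 1199.2369
Fd = 0.5 * 0.4 * 1.14 * 0.0308 * 1199.2369 = 8.4215 N

8.4215 N


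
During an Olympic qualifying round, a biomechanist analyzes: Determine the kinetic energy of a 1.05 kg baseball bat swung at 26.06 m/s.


KE = 0.5 * m * v^2
KE = 0.5 * 1.05 * 26.06^2
KE = 0.5 * 1.05 * 679.1236 = 356.5399 J

356.5399 J


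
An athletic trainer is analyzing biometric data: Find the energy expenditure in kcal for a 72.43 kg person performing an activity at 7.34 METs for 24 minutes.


kcal = MET * mass * time_hr
Convert time: 24 min = 0.4 hr
kcal = 7.34 * 72.43 * 0.4
kcal = 212.6545 kcal

212.6545 kcal


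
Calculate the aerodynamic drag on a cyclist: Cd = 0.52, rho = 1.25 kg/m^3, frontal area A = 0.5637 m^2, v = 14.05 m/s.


Fd = 0.5 * Cd * rho * A * v^2
Fd = 0.5 * 0.52 * 1.25 * 0.5637 * 14.05^2
v^2 = 197.4025
Fd = 0.5 * 0.52 * 1.25 * 0.5637 * 197.4025 = 36.1646 N

36.1646 N


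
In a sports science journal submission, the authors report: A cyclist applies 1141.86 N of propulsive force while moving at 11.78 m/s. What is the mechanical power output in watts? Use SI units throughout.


P = F * v
P = 1141.86 * 11.78
P = 13451.1108 W

13451.1108 W


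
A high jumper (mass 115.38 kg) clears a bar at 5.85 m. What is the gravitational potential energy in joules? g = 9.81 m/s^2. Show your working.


PE = m * g * h
PE = 115.38 * 9.81 * 5.85
PE = 1131.8778 * 5.85 = 6621.4851 J

6621.4851 J


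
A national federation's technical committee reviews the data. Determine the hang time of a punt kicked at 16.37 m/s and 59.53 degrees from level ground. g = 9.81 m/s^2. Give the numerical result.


T = 2*v*sin(theta)/g
sin(theta) = sin(59.53 deg) = 0.8619
T = 2*16.37*0.8619 / 9.81
T = 28.2184 / 9.81 = 2.8765 s

2.8765 s


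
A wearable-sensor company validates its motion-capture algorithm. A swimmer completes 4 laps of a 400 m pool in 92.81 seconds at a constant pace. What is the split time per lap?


Split time = total_time / n_laps = 92.81 / 4
Split time = 23.2025 s per lap

23.2025 s


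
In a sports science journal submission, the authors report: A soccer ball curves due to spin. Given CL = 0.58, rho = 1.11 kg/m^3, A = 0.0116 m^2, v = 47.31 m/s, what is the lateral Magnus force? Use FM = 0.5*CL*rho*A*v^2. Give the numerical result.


FM = 0.5 * CL * rho * A * v^2
FM = 0.5 * 0.58 * 1.11 * 0.0116 * 47.31^2
v^2 = 2238.2361
FM = 0.5 * 0.58 * 1.11 * 0.0116 * 2238.2361 = 8.3577 N

8.3577 N


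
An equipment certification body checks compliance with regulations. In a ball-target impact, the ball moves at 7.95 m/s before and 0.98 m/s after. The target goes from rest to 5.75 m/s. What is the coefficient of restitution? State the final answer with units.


e = (v2_after - v1_after) / (v1_before - v2_before)
Numerator = 5.75 - 0.98 = 4.77
Denominator = 7.95 - 0 = 7.95
e = 4.77 / 7.95 = 0.6

0.6


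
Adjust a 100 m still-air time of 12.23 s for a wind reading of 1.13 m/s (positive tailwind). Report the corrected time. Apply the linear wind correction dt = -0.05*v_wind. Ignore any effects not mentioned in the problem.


dt = -0.05 * v_wind = -0.05 * 1.13 = -0.0565 s
t_corrected = t_still + dt = 12.23 + (-0.0565)
t_corrected = 12.1735 s

12.1735 s


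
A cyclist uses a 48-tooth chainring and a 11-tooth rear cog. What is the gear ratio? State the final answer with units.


GR = front_teeth / rear_teeth
GR = 48 / 11
GR = 4.3636

4.3636


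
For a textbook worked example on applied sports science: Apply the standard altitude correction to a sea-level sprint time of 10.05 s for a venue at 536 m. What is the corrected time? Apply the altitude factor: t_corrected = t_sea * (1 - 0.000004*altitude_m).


Correction factor = 1 - 0.000004 * 536 = 0.997856
t_corrected = t_sea * factor = 10.05 * 0.997856
t_corrected = 10.0285 s

10.0285 s


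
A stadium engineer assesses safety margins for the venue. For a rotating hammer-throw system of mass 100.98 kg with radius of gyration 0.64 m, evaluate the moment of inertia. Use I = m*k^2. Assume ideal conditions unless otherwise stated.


I = m * k^2
I = 100.98 * 0.64^2
I = 100.98 * 0.4096 = 41.3614 kg*m^2

41.3614 kg*m^2


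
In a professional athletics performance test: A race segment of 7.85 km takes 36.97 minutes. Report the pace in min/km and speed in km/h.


Pace = time / distance = 36.97 min / 7.85 km = 4.7096 min/km
Speed = distance / time_in_hours = 7.85 / 0.6162 hr
Speed = 12.7401 km/h

4.7096 min/km, 12.7401 km/h
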